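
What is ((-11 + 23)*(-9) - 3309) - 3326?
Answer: -6743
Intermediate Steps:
((-11 + 23)*(-9) - 3309) - 3326 = (12*(-9) - 3309) - 3326 = (-108 - 3309) - 3326 = -3417 - 3326 = -6743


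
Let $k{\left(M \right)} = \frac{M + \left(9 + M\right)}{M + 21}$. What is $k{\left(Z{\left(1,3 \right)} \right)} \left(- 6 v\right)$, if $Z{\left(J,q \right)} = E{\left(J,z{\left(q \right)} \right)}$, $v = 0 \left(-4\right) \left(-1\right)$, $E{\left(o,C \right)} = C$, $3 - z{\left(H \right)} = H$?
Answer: $0$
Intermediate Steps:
$z{\left(H \right)} = 3 - H$
$v = 0$ ($v = 0 \left(-1\right) = 0$)
$Z{\left(J,q \right)} = 3 - q$
$k{\left(M \right)} = \frac{9 + 2 M}{21 + M}$
$k{\left(Z{\left(1,3 \right)} \right)} \left(- 6 v\right) = \frac{9 + 2 \left(3 - 3\right)}{21 + \left(3 - 3\right)} \left(\left(-6\right) 0\right) = \frac{9 + 2 \left(3 - 3\right)}{21 + \left(3 - 3\right)} 0 = \frac{9 + 2 \cdot 0}{21 + 0} \cdot 0 = \frac{9 + 0}{21} \cdot 0 = \frac{1}{21} \cdot 9 \cdot 0 = \frac{3}{7} \cdot 0 = 0$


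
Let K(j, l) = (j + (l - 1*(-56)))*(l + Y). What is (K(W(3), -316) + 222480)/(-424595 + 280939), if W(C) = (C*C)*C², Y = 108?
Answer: -32464/17957 ≈ -1.8079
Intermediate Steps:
W(C) = C⁴ (W(C) = C²*C² = C⁴)
K(j, l) = (108 + l)*(56 + j + l) (K(j, l) = (j + (l - 1*(-56)))*(l + 108) = (j + (l + 56))*(108 + l) = (j + (56 + l))*(108 + l) = (56 + j + l)*(108 + l) = (108 + l)*(56 + j + l))
(K(W(3), -316) + 222480)/(-424595 + 280939) = ((6048 + (-316)² + 108*3⁴ + 164*(-316) + 3⁴*(-316)) + 222480)/(-424595 + 280939) = ((6048 + 99856 + 108*81 - 51824 + 81*(-316)) + 222480)/(-143656) = ((6048 + 99856 + 8748 - 51824 - 25596) + 222480)*(-1/143656) = (37232 + 222480)*(-1/143656) = 259712*(-1/143656) = -32464/17957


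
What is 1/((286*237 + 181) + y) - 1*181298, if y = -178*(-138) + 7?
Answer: -16776229131/92534 ≈ -1.8130e+5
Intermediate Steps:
y = 24571 (y = 24564 + 7 = 24571)
1/((286*237 + 181) + y) - 1*181298 = 1/((286*237 + 181) + 24571) - 1*181298 = 1/((67782 + 181) + 24571) - 181298 = 1/(67963 + 24571) - 181298 = 1/92534 - 181298 = -16776229131/92534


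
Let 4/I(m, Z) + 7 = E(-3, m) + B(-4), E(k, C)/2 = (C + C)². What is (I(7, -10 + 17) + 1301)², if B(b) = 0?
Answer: 250889790321/148225 ≈ 1.6926e+6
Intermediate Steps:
E(k, C) = 8*C² (E(k, C) = 2*(C + C)² = 2*(2*C)² = 2*(4*C²) = 8*C²)
I(m, Z) = 4/(-7 + 8*m²) (I(m, Z) = 4/(-7 + (8*m² + 0)) = 4/(-7 + 8*m²))
(I(7, -10 + 17) + 1301)² = (4/(-7 + 8*7²) + 1301)² = (4/(-7 + 8*49) + 1301)² = (4/(-7 + 392) + 1301)² = (4/385 + 1301)² = (500889/385)² = 250889790321/148225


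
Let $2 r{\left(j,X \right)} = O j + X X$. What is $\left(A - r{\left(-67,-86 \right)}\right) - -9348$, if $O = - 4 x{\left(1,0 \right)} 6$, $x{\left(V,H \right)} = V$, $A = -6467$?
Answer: $-1621$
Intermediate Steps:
$O = -24$ ($O = \left(-4\right) 1 \cdot 6 = \left(-4\right) 6 = -24$)
$r{\left(j,X \right)} = \frac{X^{2}}{2} - 12 j$ ($r{\left(j,X \right)} = \frac{- 24 j + X X}{2} = \frac{- 24 j + X^{2}}{2} = \frac{X^{2} - 24 j}{2} = \frac{X^{2}}{2} - 12 j$)
$\left(A - r{\left(-67,-86 \right)}\right) - -9348 = \left(-6467 - \left(\frac{\left(-86\right)^{2}}{2} - -804\right)\right) - -9348 = \left(-6467 - \left(\frac{1}{2} \cdot 7396 + 804\right)\right) + 9348 = \left(-6467 - \left(3698 + 804\right)\right) + 9348 = \left(-6467 - 4502\right) + 9348 = -10969 + 9348 = -1621$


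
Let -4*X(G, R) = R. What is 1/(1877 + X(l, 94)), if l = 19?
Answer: 2/3707 ≈ 0.00053952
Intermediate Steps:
X(G, R) = -R/4
1/(1877 + X(l, 94)) = 1/(1877 - 1/4*94) = 1/(1877 - 47/2) = 1/(3707/2) = 2/3707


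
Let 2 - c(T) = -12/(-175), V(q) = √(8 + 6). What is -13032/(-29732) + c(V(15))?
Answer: 3082504/1300775 ≈ 2.3697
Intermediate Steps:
V(q) = √14
c(T) = 338/175 (c(T) = 2 - (-12)/(-175) = 2 - (-12)*(-1)/175 = 2 - 1*12/175 = 2 - 12/175 = 338/175)
-13032/(-29732) + c(V(15)) = -13032/(-29732) + 338/175 = -13032*(-1/29732) + 338/175 = 3258/7433 + 338/175 = 3082504/1300775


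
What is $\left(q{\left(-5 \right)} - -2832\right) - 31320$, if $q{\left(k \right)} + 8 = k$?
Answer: $-28501$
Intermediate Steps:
$q{\left(k \right)} = -8 + k$
$\left(q{\left(-5 \right)} - -2832\right) - 31320 = \left(\left(-8 - 5\right) - -2832\right) - 31320 = \left(-13 + 2832\right) - 31320 = 2819 - 31320 = -28501$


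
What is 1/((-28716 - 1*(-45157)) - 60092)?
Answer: -1/43651 ≈ -2.2909e-5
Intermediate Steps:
1/((-28716 - 1*(-45157)) - 60092) = 1/((-28716 + 45157) - 60092) = 1/(16441 - 60092) = 1/(-43651) = -1/43651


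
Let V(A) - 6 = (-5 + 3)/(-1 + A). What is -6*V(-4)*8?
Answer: -1536/5 ≈ -307.20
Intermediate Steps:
V(A) = 6 - 2/(-1 + A) (V(A) = 6 + (-5 + 3)/(-1 + A) = 6 - 2/(-1 + A))
-6*V(-4)*8 = -12*(-4 + 3*(-4))/(-1 - 4)*8 = -12*(-4 - 12)/(-5)*8 = -12*(-1)*(-16)/5*8 = -6*32/5*8 = -192/5*8 = -1536/5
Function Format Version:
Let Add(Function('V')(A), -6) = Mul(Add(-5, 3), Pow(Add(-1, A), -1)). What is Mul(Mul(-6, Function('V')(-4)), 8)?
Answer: Rational(-1536, 5) ≈ -307.20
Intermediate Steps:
Function('V')(A) = Add(6, Mul(-2, Pow(Add(-1, A), -1))) (Function('V')(A) = Add(6, Mul(Add(-5, 3), Pow(Add(-1, A), -1))) = Add(6, Mul(-2, Pow(Add(-1, A), -1))))
Mul(Mul(-6, Function('V')(-4)), 8) = Mul(Mul(-6, Mul(2, Pow(Add(-1, -4), -1), Add(-4, Mul(3, -4)))), 8) = Mul(Mul(-6, Mul(2, Pow(-5, -1), Add(-4, -12))), 8) = Mul(Mul(-6, Mul(2, Rational(-1, 5), -16)), 8) = Mul(Mul(-6, Rational(32, 5)), 8) = Mul(Rational(-192, 5), 8) = Rational(-1536, 5)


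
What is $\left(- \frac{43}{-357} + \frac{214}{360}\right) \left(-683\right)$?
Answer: $- \frac{10458779}{21420} \approx -488.27$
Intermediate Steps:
$\left(- \frac{43}{-357} + \frac{214}{360}\right) \left(-683\right) = \left(\left(-43\right) \left(- \frac{1}{357}\right) + 214 \cdot \frac{1}{360}\right) \left(-683\right) = \left(\frac{43}{357} + \frac{107}{180}\right) \left(-683\right) = \frac{15313}{21420} \left(-683\right) = - \frac{10458779}{21420}$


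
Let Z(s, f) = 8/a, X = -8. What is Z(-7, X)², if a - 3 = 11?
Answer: 16/49 ≈ 0.32653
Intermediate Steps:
a = 14 (a = 3 + 11 = 14)
Z(s, f) = 4/7 (Z(s, f) = 8/14 = 8*(1/14) = 4/7)
Z(-7, X)² = (4/7)² = 16/49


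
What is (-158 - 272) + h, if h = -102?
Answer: -532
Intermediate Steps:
(-158 - 272) + h = (-158 - 272) - 102 = -430 - 102 = -532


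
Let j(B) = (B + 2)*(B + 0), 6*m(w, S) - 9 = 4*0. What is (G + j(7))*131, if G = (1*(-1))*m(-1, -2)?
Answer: 16113/2 ≈ 8056.5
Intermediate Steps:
m(w, S) = 3/2 (m(w, S) = 3/2 + (4*0)/6 = 3/2 + (⅙)*0 = 3/2 + 0 = 3/2)
j(B) = B*(2 + B) (j(B) = (2 + B)*B = B*(2 + B))
G = -3/2 (G = (1*(-1))*(3/2) = -1*3/2 = -3/2 ≈ -1.5000)
(G + j(7))*131 = (-3/2 + 7*(2 + 7))*131 = (-3/2 + 7*9)*131 = (-3/2 + 63)*131 = (123/2)*131 = 16113/2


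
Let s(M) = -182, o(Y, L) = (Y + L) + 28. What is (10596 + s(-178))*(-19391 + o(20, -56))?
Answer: -202021186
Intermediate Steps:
o(Y, L) = 28 + L + Y (o(Y, L) = (L + Y) + 28 = 28 + L + Y)
(10596 + s(-178))*(-19391 + o(20, -56)) = (10596 - 182)*(-19391 + (28 - 56 + 20)) = 10414*(-19391 - 8) = 10414*(-19399) = -202021186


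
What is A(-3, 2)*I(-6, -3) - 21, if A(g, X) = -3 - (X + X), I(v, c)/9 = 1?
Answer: -84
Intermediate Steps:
I(v, c) = 9 (I(v, c) = 9*1 = 9)
A(g, X) = -3 - 2*X
A(-3, 2)*I(-6, -3) - 21 = (-3 - 2*2)*9 - 21 = (-3 - 4)*9 - 21 = -7*9 - 21 = -63 - 21 = -84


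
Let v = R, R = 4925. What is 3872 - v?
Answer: -1053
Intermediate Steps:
v = 4925
3872 - v = 3872 - 1*4925 = 3872 - 4925 = -1053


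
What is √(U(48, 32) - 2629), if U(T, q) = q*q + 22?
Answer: I*√1583 ≈ 39.787*I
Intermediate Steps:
U(T, q) = 22 + q² (U(T, q) = q² + 22 = 22 + q²)
√(U(48, 32) - 2629) = √((22 + 32²) - 2629) = √((22 + 1024) - 2629) = √(1046 - 2629) = √(-1583) = I*√1583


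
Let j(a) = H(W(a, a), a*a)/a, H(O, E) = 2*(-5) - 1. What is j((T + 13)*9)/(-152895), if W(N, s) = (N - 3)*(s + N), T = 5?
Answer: 11/24768990 ≈ 4.4410e-7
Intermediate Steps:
W(N, s) = (-3 + N)*(N + s)
H(O, E) = -11 (H(O, E) = -10 - 1 = -11)
j(a) = -11/a
j((T + 13)*9)/(-152895) = -11*1/(9*(5 + 13))/(-152895) = -11/(18*9)*(-1/152895) = -11/162*(-1/152895) = 11/24768990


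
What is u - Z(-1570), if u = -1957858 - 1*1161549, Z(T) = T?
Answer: -3117837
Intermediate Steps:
u = -3119407 (u = -1957858 - 1161549 = -3119407)
u - Z(-1570) = -3119407 - 1*(-1570) = -3119407 + 1570 = -3117837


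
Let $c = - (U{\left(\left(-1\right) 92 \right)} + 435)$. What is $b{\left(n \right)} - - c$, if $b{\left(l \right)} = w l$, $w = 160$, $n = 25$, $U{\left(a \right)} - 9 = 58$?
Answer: $3498$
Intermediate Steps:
$U{\left(a \right)} = 67$ ($U{\left(a \right)} = 9 + 58 = 67$)
$c = -502$ ($c = - (67 + 435) = \left(-1\right) 502 = -502$)
$b{\left(l \right)} = 160 l$
$b{\left(n \right)} - - c = 160 \cdot 25 - \left(-1\right) \left(-502\right) = 4000 - 502 = 3498$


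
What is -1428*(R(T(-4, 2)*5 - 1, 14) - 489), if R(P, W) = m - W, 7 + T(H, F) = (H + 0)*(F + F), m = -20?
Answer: 746844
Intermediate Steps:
T(H, F) = -7 + 2*F*H (T(H, F) = -7 + (H + 0)*(F + F) = -7 + H*(2*F) = -7 + 2*F*H)
R(P, W) = -20 - W
-1428*(R(T(-4, 2)*5 - 1, 14) - 489) = -1428*((-20 - 1*14) - 489) = -1428*((-20 - 14) - 489) = -1428*(-34 - 489) = -1428*(-523) = 746844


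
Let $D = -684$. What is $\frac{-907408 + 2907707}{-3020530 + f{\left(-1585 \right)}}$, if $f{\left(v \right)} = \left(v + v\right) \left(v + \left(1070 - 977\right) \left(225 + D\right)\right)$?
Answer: $\frac{2000299}{137321710} \approx 0.014567$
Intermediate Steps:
$f{\left(v \right)} = 2 v \left(-42687 + v\right)$ ($f{\left(v \right)} = \left(v + v\right) \left(v + \left(1070 - 977\right) \left(225 - 684\right)\right) = 2 v \left(v + 93 \left(-459\right)\right) = 2 v \left(v - 42687\right) = 2 v \left(-42687 + v\right)$)
$\frac{-907408 + 2907707}{-3020530 + f{\left(-1585 \right)}} = \frac{-907408 + 2907707}{-3020530 + 2 \left(-1585\right) \left(-42687 - 1585\right)} = \frac{2000299}{-3020530 + 2 \left(-1585\right) \left(-44272\right)} = \frac{2000299}{-3020530 + 140342240} = \frac{2000299}{137321710}$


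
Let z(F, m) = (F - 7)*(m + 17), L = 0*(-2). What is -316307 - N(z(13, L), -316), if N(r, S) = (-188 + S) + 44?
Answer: -315847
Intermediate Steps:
L = 0
z(F, m) = (-7 + F)*(17 + m)
N(r, S) = -144 + S
-316307 - N(z(13, L), -316) = -316307 - (-144 - 316) = -316307 - 1*(-460) = -316307 + 460 = -315847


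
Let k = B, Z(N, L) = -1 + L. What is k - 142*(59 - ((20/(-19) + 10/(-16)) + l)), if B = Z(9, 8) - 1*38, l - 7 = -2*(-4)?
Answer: -495309/76 ≈ -6517.2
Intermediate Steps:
l = 15 (l = 7 - 2*(-4) = 7 + 8 = 15)
B = -31 (B = (-1 + 8) - 1*38 = 7 - 38 = -31)
k = -31
k - 142*(59 - ((20/(-19) + 10/(-16)) + l)) = -31 - 142*(59 - ((20/(-19) + 10/(-16)) + 15)) = -31 - 142*(59 - ((20*(-1/19) + 10*(-1/16)) + 15)) = -31 - 142*(59 - ((-20/19 - 5/8) + 15)) = -31 - 142*(59 - (-255/152 + 15)) = -31 - 142*(59 - 1*2025/152) = -31 - 142*(59 - 2025/152) = -31 - 142*6943/152 = -31 - 492953/76 = -495309/76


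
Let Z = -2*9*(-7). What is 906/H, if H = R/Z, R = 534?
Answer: 19026/89 ≈ 213.78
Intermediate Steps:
Z = 126 (Z = -18*(-7) = 126)
H = 89/21 (H = 534/126 = 534*(1/126) = 89/21 ≈ 4.2381)
906/H = 906/(89/21) = 906*(21/89) = 19026/89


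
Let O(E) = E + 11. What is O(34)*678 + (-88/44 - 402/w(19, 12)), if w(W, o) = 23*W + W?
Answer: 2318541/76 ≈ 30507.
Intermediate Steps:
w(W, o) = 24*W
O(E) = 11 + E
O(34)*678 + (-88/44 - 402/w(19, 12)) = (11 + 34)*678 + (-88/44 - 402/(24*19)) = 45*678 + (-88*1/44 - 402/456) = 30510 + (-2 - 402*1/456) = 30510 + (-2 - 67/76) = 30510 - 219/76 = 2318541/76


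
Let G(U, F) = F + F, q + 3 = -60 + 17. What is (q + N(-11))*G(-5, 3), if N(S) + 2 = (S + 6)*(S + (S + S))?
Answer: 702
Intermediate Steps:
q = -46 (q = -3 + (-60 + 17) = -3 - 43 = -46)
G(U, F) = 2*F
N(S) = -2 + 3*S*(6 + S) (N(S) = -2 + (S + 6)*(S + (S + S)) = -2 + (6 + S)*(S + 2*S) = -2 + (6 + S)*(3*S) = -2 + 3*S*(6 + S))
(q + N(-11))*G(-5, 3) = (-46 + (-2 + 3*(-11)² + 18*(-11)))*(2*3) = (-46 + (-2 + 3*121 - 198))*6 = (-46 + (-2 + 363 - 198))*6 = (-46 + 163)*6 = 117*6 = 702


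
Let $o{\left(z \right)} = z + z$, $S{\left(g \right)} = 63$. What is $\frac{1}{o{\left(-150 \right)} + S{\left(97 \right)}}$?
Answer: $- \frac{1}{237} \approx -0.0042194$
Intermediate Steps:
$o{\left(z \right)} = 2 z$
$\frac{1}{o{\left(-150 \right)} + S{\left(97 \right)}} = \frac{1}{2 \left(-150\right) + 63} = \frac{1}{-300 + 63} = \frac{1}{-237} = - \frac{1}{237}$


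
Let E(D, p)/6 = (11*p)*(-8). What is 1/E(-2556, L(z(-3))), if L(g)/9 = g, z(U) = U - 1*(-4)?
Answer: -1/4752 ≈ -0.00021044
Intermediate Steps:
z(U) = 4 + U (z(U) = U + 4 = 4 + U)
L(g) = 9*g
E(D, p) = -528*p (E(D, p) = 6*((11*p)*(-8)) = 6*(-88*p) = -528*p)
1/E(-2556, L(z(-3))) = 1/(-4752*(4 - 3)) = 1/(-4752) = -1/4752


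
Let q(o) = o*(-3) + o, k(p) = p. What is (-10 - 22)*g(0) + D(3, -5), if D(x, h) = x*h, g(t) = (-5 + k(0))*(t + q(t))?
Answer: -15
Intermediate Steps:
q(o) = -2*o (q(o) = -3*o + o = -2*o)
g(t) = 5*t (g(t) = (-5 + 0)*(t - 2*t) = -(-5)*t = 5*t)
D(x, h) = h*x
(-10 - 22)*g(0) + D(3, -5) = (-10 - 22)*(5*0) - 5*3 = -32*0 - 15 = 0 - 15 = -15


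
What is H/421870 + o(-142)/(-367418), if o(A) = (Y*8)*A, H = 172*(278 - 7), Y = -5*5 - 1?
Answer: 1166433874/38750657915 ≈ 0.030101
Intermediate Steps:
Y = -26 (Y = -25 - 1 = -26)
H = 46612 (H = 172*271 = 46612)
o(A) = -208*A (o(A) = (-26*8)*A = -208*A)
H/421870 + o(-142)/(-367418) = 46612/421870 - 208*(-142)/(-367418) = 46612*(1/421870) + 29536*(-1/367418) = 23306/210935 - 14768/183709 = 1166433874/38750657915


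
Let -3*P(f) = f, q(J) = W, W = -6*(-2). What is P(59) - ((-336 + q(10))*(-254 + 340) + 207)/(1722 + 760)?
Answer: -63467/7446 ≈ -8.5236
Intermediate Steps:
W = 12
q(J) = 12
P(f) = -f/3
P(59) - ((-336 + q(10))*(-254 + 340) + 207)/(1722 + 760) = -⅓*59 - ((-336 + 12)*(-254 + 340) + 207)/(1722 + 760) = -59/3 - (-324*86 + 207)/2482 = -59/3 - (-27864 + 207)/2482 = -59/3 - (-27657)/2482 = -59/3 - 1*(-27657/2482) = -59/3 + 27657/2482 = -63467/7446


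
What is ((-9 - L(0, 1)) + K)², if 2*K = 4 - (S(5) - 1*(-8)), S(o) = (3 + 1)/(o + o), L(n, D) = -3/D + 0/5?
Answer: 1681/25 ≈ 67.240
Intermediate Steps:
L(n, D) = -3/D (L(n, D) = -3/D + 0*(⅕) = -3/D + 0 = -3/D)
S(o) = 2/o (S(o) = 4/((2*o)) = 4*(1/(2*o)) = 2/o)
K = -11/5 (K = (4 - (2/5 - 1*(-8)))/2 = (4 - (2*(⅕) + 8))/2 = (4 - (⅖ + 8))/2 = (4 - 1*42/5)/2 = (4 - 42/5)/2 = (½)*(-22/5) = -11/5 ≈ -2.2000)
((-9 - L(0, 1)) + K)² = ((-9 - (-3)/1) - 11/5)² = ((-9 - (-3)) - 11/5)² = ((-9 - 1*(-3)) - 11/5)² = ((-9 + 3) - 11/5)² = (-6 - 11/5)² = (-41/5)² = 1681/25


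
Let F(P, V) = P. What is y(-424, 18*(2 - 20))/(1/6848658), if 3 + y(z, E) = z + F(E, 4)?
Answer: -5143342158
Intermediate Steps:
y(z, E) = -3 + E + z (y(z, E) = -3 + (z + E) = -3 + (E + z) = -3 + E + z)
y(-424, 18*(2 - 20))/(1/6848658) = (-3 + 18*(2 - 20) - 424)/(1/6848658) = (-3 + 18*(-18) - 424)/(1/6848658) = (-3 - 324 - 424)*6848658 = -751*6848658 = -5143342158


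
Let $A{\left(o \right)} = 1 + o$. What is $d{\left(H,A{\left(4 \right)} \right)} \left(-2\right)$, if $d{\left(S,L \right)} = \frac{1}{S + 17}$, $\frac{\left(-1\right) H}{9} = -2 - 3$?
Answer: $- \frac{1}{31} \approx -0.032258$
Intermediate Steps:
$H = 45$ ($H = - 9 \left(-2 - 3\right) = \left(-9\right) \left(-5\right) = 45$)
$d{\left(S,L \right)} = \frac{1}{17 + S}$
$d{\left(H,A{\left(4 \right)} \right)} \left(-2\right) = \frac{1}{17 + 45} \left(-2\right) = \frac{1}{62} \left(-2\right) = - \frac{1}{31}$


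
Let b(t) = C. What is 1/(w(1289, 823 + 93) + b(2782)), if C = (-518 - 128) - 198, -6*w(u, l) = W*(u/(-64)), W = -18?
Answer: -64/57883 ≈ -0.0011057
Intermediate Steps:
w(u, l) = -3*u/64 (w(u, l) = -(-3)*u/(-64) = -(-3)*u*(-1/64) = -(-3)*(-u/64) = -3*u/64)
C = -844 (C = -646 - 198 = -844)
b(t) = -844
1/(w(1289, 823 + 93) + b(2782)) = 1/(-3/64*1289 - 844) = 1/(-3867/64 - 844) = 1/(-57883/64) = -64/57883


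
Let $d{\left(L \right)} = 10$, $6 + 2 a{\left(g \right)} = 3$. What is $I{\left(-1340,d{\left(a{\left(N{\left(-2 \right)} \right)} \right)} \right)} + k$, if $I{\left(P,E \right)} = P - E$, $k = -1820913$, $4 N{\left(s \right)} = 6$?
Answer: $-1822263$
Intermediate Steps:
$N{\left(s \right)} = \frac{3}{2}$ ($N{\left(s \right)} = \frac{1}{4} \cdot 6 = \frac{3}{2}$)
$a{\left(g \right)} = - \frac{3}{2}$ ($a{\left(g \right)} = -3 + \frac{1}{2} \cdot 3 = -3 + \frac{3}{2} = - \frac{3}{2}$)
$I{\left(-1340,d{\left(a{\left(N{\left(-2 \right)} \right)} \right)} \right)} + k = \left(-1340 - 10\right) - 1820913 = -1350 - 1820913 = -1822263$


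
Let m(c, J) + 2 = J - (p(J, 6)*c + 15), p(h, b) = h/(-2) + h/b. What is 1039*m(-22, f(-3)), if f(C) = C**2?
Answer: -76886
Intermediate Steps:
p(h, b) = -h/2 + h/b (p(h, b) = h*(-1/2) + h/b = -h/2 + h/b)
m(c, J) = -17 + J + J*c/3 (m(c, J) = -2 + (J - ((-J/2 + J/6)*c + 15)) = -2 + (J - ((-J/3)*c + 15)) = -2 + (J - (-J*c/3 + 15)) = -2 + (J - (15 - J*c/3)) = -2 + (J + (-15 + J*c/3)) = -2 + (-15 + J + J*c/3) = -17 + J + J*c/3)
1039*m(-22, f(-3)) = 1039*(-17 + (-3)**2 + (1/3)*(-3)**2*(-22)) = 1039*(-17 + 9 + (1/3)*9*(-22)) = 1039*(-17 + 9 - 66) = 1039*(-74) = -76886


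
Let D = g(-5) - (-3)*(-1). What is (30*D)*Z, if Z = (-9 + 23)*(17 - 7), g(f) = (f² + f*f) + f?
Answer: 176400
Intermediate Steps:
g(f) = f + 2*f² (g(f) = (f² + f²) + f = 2*f² + f = f + 2*f²)
Z = 140 (Z = 14*10 = 140)
D = 42 (D = -5*(1 + 2*(-5)) - (-3)*(-1) = -5*(1 - 10) - 1*3 = -5*(-9) - 3 = 45 - 3 = 42)
(30*D)*Z = (30*42)*140 = 1260*140 = 176400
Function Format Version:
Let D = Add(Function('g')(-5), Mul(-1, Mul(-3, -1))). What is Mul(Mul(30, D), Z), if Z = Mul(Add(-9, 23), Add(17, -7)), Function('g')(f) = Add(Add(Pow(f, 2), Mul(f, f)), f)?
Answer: 176400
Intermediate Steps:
Function('g')(f) = Add(f, Mul(2, Pow(f, 2))) (Function('g')(f) = Add(Add(Pow(f, 2), Pow(f, 2)), f) = Add(Mul(2, Pow(f, 2)), f) = Add(f, Mul(2, Pow(f, 2))))
Z = 140 (Z = Mul(14, 10) = 140)
D = 42 (D = Add(Mul(-5, Add(1, Mul(2, -5))), Mul(-1, Mul(-3, -1))) = Add(Mul(-5, Add(1, -10)), Mul(-1, 3)) = Add(Mul(-5, -9), -3) = Add(45, -3) = 42)
Mul(Mul(30, D), Z) = Mul(Mul(30, 42), 140) = Mul(1260, 140) = 176400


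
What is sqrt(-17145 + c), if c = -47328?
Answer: I*sqrt(64473) ≈ 253.92*I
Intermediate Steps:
sqrt(-17145 + c) = sqrt(-17145 - 47328) = sqrt(-64473) = I*sqrt(64473)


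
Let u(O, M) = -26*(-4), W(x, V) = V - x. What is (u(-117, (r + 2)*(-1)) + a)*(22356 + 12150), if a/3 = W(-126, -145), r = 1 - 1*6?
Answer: 1621782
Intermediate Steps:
r = -5 (r = 1 - 6 = -5)
u(O, M) = 104
a = -57 (a = 3*(-145 - 1*(-126)) = 3*(-145 + 126) = 3*(-19) = -57)
(u(-117, (r + 2)*(-1)) + a)*(22356 + 12150) = (104 - 57)*(22356 + 12150) = 47*34506 = 1621782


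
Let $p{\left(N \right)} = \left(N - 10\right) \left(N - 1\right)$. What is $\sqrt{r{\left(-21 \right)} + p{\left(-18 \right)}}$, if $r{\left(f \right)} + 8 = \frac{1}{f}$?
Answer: $\frac{\sqrt{231063}}{21} \approx 22.89$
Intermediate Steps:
$p{\left(N \right)} = \left(-1 + N\right) \left(-10 + N\right)$ ($p{\left(N \right)} = \left(-10 + N\right) \left(-1 + N\right) = \left(-1 + N\right) \left(-10 + N\right)$)
$r{\left(f \right)} = -8 + \frac{1}{f}$
$\sqrt{r{\left(-21 \right)} + p{\left(-18 \right)}} = \sqrt{\left(-8 + \frac{1}{-21}\right) + \left(10 + \left(-18\right)^{2} - -198\right)} = \sqrt{\left(-8 - \frac{1}{21}\right) + \left(10 + 324 + 198\right)} = \sqrt{- \frac{169}{21} + 532} = \sqrt{\frac{11003}{21}} = \frac{\sqrt{231063}}{21}$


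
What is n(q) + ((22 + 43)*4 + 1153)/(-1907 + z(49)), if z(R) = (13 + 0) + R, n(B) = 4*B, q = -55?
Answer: -45257/205 ≈ -220.77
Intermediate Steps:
z(R) = 13 + R
n(q) + ((22 + 43)*4 + 1153)/(-1907 + z(49)) = 4*(-55) + ((22 + 43)*4 + 1153)/(-1907 + (13 + 49)) = -220 + (65*4 + 1153)/(-1907 + 62) = -220 + (260 + 1153)/(-1845) = -220 + 1413*(-1/1845) = -220 - 157/205 = -45257/205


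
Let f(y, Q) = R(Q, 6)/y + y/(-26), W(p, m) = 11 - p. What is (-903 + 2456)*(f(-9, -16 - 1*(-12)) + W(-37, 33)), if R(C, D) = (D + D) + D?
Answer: 1871365/26 ≈ 71976.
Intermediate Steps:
R(C, D) = 3*D (R(C, D) = 2*D + D = 3*D)
f(y, Q) = 18/y - y/26 (f(y, Q) = (3*6)/y + y/(-26) = 18/y + y*(-1/26) = 18/y - y/26)
(-903 + 2456)*(f(-9, -16 - 1*(-12)) + W(-37, 33)) = (-903 + 2456)*((18/(-9) - 1/26*(-9)) + (11 - 1*(-37))) = 1553*((18*(-⅑) + 9/26) + (11 + 37)) = 1553*((-2 + 9/26) + 48) = 1553*(-43/26 + 48) = 1553*(1205/26) = 1871365/26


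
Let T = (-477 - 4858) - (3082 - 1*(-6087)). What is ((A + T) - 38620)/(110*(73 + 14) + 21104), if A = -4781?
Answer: -185/98 ≈ -1.8878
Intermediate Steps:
T = -14504 (T = -5335 - (3082 + 6087) = -5335 - 1*9169 = -5335 - 9169 = -14504)
((A + T) - 38620)/(110*(73 + 14) + 21104) = ((-4781 - 14504) - 38620)/(110*(73 + 14) + 21104) = (-19285 - 38620)/(110*87 + 21104) = -57905/(9570 + 21104) = -57905/30674 = -57905*1/30674 = -185/98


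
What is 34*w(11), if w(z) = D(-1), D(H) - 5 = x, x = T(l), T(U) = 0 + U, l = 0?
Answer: 170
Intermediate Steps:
T(U) = U
x = 0
D(H) = 5 (D(H) = 5 + 0 = 5)
w(z) = 5
34*w(11) = 34*5 = 170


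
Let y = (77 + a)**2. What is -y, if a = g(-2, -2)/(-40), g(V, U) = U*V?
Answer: -591361/100 ≈ -5913.6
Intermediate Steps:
a = -1/10 (a = -2*(-2)/(-40) = 4*(-1/40) = -1/10 ≈ -0.10000)
y = 591361/100 (y = (77 - 1/10)**2 = (769/10)**2 = 591361/100 ≈ 5913.6)
-y = -1*591361/100 = -591361/100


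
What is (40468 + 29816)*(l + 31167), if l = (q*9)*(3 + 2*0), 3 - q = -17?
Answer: 2228494788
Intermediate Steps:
q = 20 (q = 3 - 1*(-17) = 3 + 17 = 20)
l = 540 (l = (20*9)*(3 + 2*0) = 180*(3 + 0) = 180*3 = 540)
(40468 + 29816)*(l + 31167) = (40468 + 29816)*(540 + 31167) = 70284*31707 = 2228494788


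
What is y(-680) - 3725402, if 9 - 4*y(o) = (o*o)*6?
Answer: -17675999/4 ≈ -4.4190e+6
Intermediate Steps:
y(o) = 9/4 - 3*o**2/2 (y(o) = 9/4 - o*o*6/4 = 9/4 - o**2*6/4 = 9/4 - 3*o**2/2)
y(-680) - 3725402 = (9/4 - 3/2*(-680)**2) - 3725402 = (9/4 - 3/2*462400) - 3725402 = (9/4 - 693600) - 3725402 = -2774391/4 - 3725402 = -17675999/4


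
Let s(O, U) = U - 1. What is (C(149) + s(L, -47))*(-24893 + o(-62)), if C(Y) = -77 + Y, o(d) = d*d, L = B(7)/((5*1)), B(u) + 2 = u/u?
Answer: -505176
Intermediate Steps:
B(u) = -1 (B(u) = -2 + u/u = -2 + 1 = -1)
L = -⅕ (L = -1/(5*1) = -1/5 = -1*⅕ = -⅕ ≈ -0.20000)
s(O, U) = -1 + U
o(d) = d²
(C(149) + s(L, -47))*(-24893 + o(-62)) = ((-77 + 149) + (-1 - 47))*(-24893 + (-62)²) = (72 - 48)*(-24893 + 3844) = 24*(-21049) = -505176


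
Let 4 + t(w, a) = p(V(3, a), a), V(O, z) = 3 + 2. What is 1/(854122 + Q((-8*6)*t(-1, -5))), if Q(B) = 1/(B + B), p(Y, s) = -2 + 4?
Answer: 192/163991425 ≈ 1.1708e-6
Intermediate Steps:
V(O, z) = 5
p(Y, s) = 2
t(w, a) = -2 (t(w, a) = -4 + 2 = -2)
Q(B) = 1/(2*B)
1/(854122 + Q((-8*6)*t(-1, -5))) = 1/(854122 + 1/(2*((-8*6*(-2))))) = 1/(854122 + 1/(2*((-48*(-2))))) = 1/(854122 + (½)/96) = 1/(854122 + (½)*(1/96)) = 1/(854122 + 1/192) = 1/(163991425/192) = 192/163991425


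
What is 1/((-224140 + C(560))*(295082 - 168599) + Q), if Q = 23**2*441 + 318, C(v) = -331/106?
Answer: -106/3005106463251 ≈ -3.5273e-11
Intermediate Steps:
C(v) = -331/106 (C(v) = -331*1/106 = -331/106)
Q = 233607 (Q = 529*441 + 318 = 233289 + 318 = 233607)
1/((-224140 + C(560))*(295082 - 168599) + Q) = 1/((-224140 - 331/106)*(295082 - 168599) + 233607) = 1/(-23759171/106*126483 + 233607) = 1/(-3005131225593/106 + 233607) = 1/(-3005106463251/106) = -106/3005106463251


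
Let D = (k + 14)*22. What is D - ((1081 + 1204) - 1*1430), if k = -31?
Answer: -1229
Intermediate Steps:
D = -374 (D = (-31 + 14)*22 = -17*22 = -374)
D - ((1081 + 1204) - 1*1430) = -374 - ((1081 + 1204) - 1*1430) = -374 - (2285 - 1430) = -374 - 1*855 = -374 - 855 = -1229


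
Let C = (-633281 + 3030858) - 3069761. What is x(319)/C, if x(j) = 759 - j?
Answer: -55/84023 ≈ -0.00065458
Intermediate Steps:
C = -672184 (C = 2397577 - 3069761 = -672184)
x(319)/C = (759 - 1*319)/(-672184) = (759 - 319)*(-1/672184) = 440*(-1/672184) = -55/84023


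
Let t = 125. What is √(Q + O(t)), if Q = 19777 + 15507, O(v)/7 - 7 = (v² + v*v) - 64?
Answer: √253635 ≈ 503.62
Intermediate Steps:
O(v) = -399 + 14*v² (O(v) = 49 + 7*((v² + v*v) - 64) = 49 + 7*((v² + v²) - 64) = 49 + 7*(2*v² - 64) = 49 + 7*(-64 + 2*v²) = 49 + (-448 + 14*v²) = -399 + 14*v²)
Q = 35284
√(Q + O(t)) = √(35284 + (-399 + 14*125²)) = √(35284 + (-399 + 14*15625)) = √(35284 + (-399 + 218750)) = √(35284 + 218351) = √253635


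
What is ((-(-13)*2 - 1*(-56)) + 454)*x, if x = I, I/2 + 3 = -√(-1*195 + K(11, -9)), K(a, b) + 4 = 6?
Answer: -3216 - 1072*I*√193 ≈ -3216.0 - 14893.0*I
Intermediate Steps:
K(a, b) = 2 (K(a, b) = -4 + 6 = 2)
I = -6 - 2*I*√193 (I = -6 + 2*(-√(-1*195 + 2)) = -6 + 2*(-√(-195 + 2)) = -6 + 2*(-√(-193)) = -6 + 2*(-I*√193) = -6 - 2*I*√193 ≈ -6.0 - 27.785*I)
x = -6 - 2*I*√193 ≈ -6.0 - 27.785*I
((-(-13)*2 - 1*(-56)) + 454)*x = ((-(-13)*2 - 1*(-56)) + 454)*(-6 - 2*I*√193) = ((-1*(-26) + 56) + 454)*(-6 - 2*I*√193) = ((26 + 56) + 454)*(-6 - 2*I*√193) = (82 + 454)*(-6 - 2*I*√193) = 536*(-6 - 2*I*√193) = -3216 - 1072*I*√193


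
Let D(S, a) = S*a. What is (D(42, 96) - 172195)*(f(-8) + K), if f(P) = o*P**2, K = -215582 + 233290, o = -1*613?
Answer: 3619540412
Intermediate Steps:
o = -613
K = 17708
f(P) = -613*P**2
(D(42, 96) - 172195)*(f(-8) + K) = (42*96 - 172195)*(-613*(-8)**2 + 17708) = (4032 - 172195)*(-613*64 + 17708) = -168163*(-39232 + 17708) = -168163*(-21524) = 3619540412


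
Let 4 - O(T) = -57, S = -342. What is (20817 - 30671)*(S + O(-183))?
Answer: 2768974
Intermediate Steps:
O(T) = 61 (O(T) = 4 - 1*(-57) = 4 + 57 = 61)
(20817 - 30671)*(S + O(-183)) = (20817 - 30671)*(-342 + 61) = -9854*(-281) = 2768974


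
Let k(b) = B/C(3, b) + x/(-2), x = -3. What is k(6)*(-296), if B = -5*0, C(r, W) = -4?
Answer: -444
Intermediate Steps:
B = 0
k(b) = 3/2 (k(b) = 0/(-4) - 3/(-2) = 0*(-¼) - 3*(-½) = 0 + 3/2 = 3/2)
k(6)*(-296) = (3/2)*(-296) = -444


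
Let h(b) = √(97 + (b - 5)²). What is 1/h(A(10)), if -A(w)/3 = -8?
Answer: √458/458 ≈ 0.046727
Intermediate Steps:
A(w) = 24 (A(w) = -3*(-8) = 24)
h(b) = √(97 + (-5 + b)²)
1/h(A(10)) = 1/(√(97 + (-5 + 24)²)) = 1/(√(97 + 19²)) = 1/(√(97 + 361)) = 1/(√458) = √458/458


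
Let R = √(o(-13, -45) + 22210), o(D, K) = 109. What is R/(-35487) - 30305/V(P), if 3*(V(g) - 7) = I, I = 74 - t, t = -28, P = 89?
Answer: -30305/41 - √22319/35487 ≈ -739.15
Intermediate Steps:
I = 102 (I = 74 - 1*(-28) = 74 + 28 = 102)
V(g) = 41 (V(g) = 7 + (⅓)*102 = 7 + 34 = 41)
R = √22319 (R = √(109 + 22210) = √22319 ≈ 149.40)
R/(-35487) - 30305/V(P) = √22319/(-35487) - 30305/41 = √22319*(-1/35487) - 30305*1/41 = -√22319/35487 - 30305/41 = -30305/41 - √22319/35487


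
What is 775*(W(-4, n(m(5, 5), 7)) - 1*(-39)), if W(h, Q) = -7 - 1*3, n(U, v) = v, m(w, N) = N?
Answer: 22475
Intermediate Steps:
W(h, Q) = -10 (W(h, Q) = -7 - 3 = -10)
775*(W(-4, n(m(5, 5), 7)) - 1*(-39)) = 775*(-10 - 1*(-39)) = 775*(-10 + 39) = 775*29 = 22475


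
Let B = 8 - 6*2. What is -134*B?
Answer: 536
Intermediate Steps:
B = -4 (B = 8 - 12 = -4)
-134*B = -134*(-4) = 536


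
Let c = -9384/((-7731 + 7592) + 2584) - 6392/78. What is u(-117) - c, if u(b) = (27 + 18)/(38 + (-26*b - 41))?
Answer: 2762656291/32198205 ≈ 85.802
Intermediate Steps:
c = -2726732/31785 (c = -9384/(-139 + 2584) - 6392*1/78 = -9384/2445 - 3196/39 = -9384*1/2445 - 3196/39 = -3128/815 - 3196/39 = -2726732/31785 ≈ -85.787)
u(b) = 45/(-3 - 26*b) (u(b) = 45/(38 + (-41 - 26*b)) = 45/(-3 - 26*b))
u(-117) - c = -45/(3 + 26*(-117)) - 1*(-2726732/31785) = -45/(3 - 3042) + 2726732/31785 = -45/(-3039) + 2726732/31785 = -45*(-1/3039) + 2726732/31785 = 15/1013 + 2726732/31785 = 2762656291/32198205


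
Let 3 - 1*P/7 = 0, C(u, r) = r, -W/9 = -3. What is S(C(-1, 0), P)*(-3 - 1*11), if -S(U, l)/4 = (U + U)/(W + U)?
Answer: 0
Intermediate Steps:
W = 27 (W = -9*(-3) = 27)
P = 21 (P = 21 - 7*0 = 21 + 0 = 21)
S(U, l) = -8*U/(27 + U) (S(U, l) = -4*(U + U)/(27 + U) = -4*2*U/(27 + U) = -8*U/(27 + U))
S(C(-1, 0), P)*(-3 - 1*11) = (-8*0/(27 + 0))*(-3 - 1*11) = (-8*0/27)*(-3 - 11) = -8*0*1/27*(-14) = 0*(-14) = 0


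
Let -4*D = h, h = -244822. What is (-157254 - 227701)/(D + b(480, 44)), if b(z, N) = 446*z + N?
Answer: -769910/550659 ≈ -1.3982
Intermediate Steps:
b(z, N) = N + 446*z
D = 122411/2 (D = -¼*(-244822) = 122411/2 ≈ 61206.)
(-157254 - 227701)/(D + b(480, 44)) = (-157254 - 227701)/(122411/2 + (44 + 446*480)) = -384955/(122411/2 + (44 + 214080)) = -384955/(122411/2 + 214124) = -384955/550659/2 = -384955*2/550659 = -769910/550659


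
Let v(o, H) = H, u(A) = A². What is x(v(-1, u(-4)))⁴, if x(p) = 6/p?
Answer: 81/4096 ≈ 0.019775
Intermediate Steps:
x(v(-1, u(-4)))⁴ = (6/((-4)²))⁴ = (6/16)⁴ = (6*(1/16))⁴ = (3/8)⁴ = 81/4096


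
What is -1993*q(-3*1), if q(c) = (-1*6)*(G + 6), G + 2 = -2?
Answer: 23916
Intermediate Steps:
G = -4 (G = -2 - 2 = -4)
q(c) = -12 (q(c) = (-1*6)*(-4 + 6) = -6*2 = -12)
-1993*q(-3*1) = -1993*(-12) = 23916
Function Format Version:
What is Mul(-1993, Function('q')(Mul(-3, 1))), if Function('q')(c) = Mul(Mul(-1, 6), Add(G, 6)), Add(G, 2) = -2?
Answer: 23916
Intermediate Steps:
G = -4 (G = Add(-2, -2) = -4)
Function('q')(c) = -12 (Function('q')(c) = Mul(Mul(-1, 6), Add(-4, 6)) = Mul(-6, 2) = -12)
Mul(-1993, Function('q')(Mul(-3, 1))) = Mul(-1993, -12) = 23916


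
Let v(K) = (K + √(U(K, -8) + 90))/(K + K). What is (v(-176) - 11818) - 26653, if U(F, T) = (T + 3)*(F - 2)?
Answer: -76941/2 - 7*√5/176 ≈ -38471.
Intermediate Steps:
U(F, T) = (-2 + F)*(3 + T) (U(F, T) = (3 + T)*(-2 + F) = (-2 + F)*(3 + T))
v(K) = (K + √(100 - 5*K))/(2*K) (v(K) = (K + √((-6 - 2*(-8) + 3*K + K*(-8)) + 90))/(K + K) = (K + √((-6 + 16 + 3*K - 8*K) + 90))/((2*K)) = (K + √((10 - 5*K) + 90))*(1/(2*K)) = (K + √(100 - 5*K))*(1/(2*K)) = (K + √(100 - 5*K))/(2*K))
(v(-176) - 11818) - 26653 = (((½)*(-176) + √(100 - 5*(-176))/2)/(-176) - 11818) - 26653 = (-(-88 + √(100 + 880)/2)/176 - 11818) - 26653 = (-(-88 + √980/2)/176 - 11818) - 26653 = (-(-88 + (14*√5)/2)/176 - 11818) - 26653 = (-(-88 + 7*√5)/176 - 11818) - 26653 = ((½ - 7*√5/176) - 11818) - 26653 = (-23635/2 - 7*√5/176) - 26653 = -76941/2 - 7*√5/176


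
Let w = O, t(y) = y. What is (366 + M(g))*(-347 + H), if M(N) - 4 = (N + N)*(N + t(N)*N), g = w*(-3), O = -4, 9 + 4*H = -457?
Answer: -1906839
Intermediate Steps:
H = -233/2 (H = -9/4 + (1/4)*(-457) = -9/4 - 457/4 = -233/2 ≈ -116.50)
w = -4
g = 12 (g = -4*(-3) = 12)
M(N) = 4 + 2*N*(N + N**2) (M(N) = 4 + (N + N)*(N + N*N) = 4 + (2*N)*(N + N**2) = 4 + 2*N*(N + N**2))
(366 + M(g))*(-347 + H) = (366 + (4 + 2*12**2 + 2*12**3))*(-347 - 233/2) = (366 + (4 + 2*144 + 2*1728))*(-927/2) = (366 + (4 + 288 + 3456))*(-927/2) = (366 + 3748)*(-927/2) = 4114*(-927/2) = -1906839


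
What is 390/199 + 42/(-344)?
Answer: 62901/34228 ≈ 1.8377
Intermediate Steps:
390/199 + 42/(-344) = 390*(1/199) + 42*(-1/344) = 390/199 - 21/172 = 62901/34228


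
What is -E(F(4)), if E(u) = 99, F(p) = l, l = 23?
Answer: -99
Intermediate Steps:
F(p) = 23
-E(F(4)) = -1*99 = -99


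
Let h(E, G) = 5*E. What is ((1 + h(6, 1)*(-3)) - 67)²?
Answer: 24336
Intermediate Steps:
((1 + h(6, 1)*(-3)) - 67)² = ((1 + (5*6)*(-3)) - 67)² = ((1 + 30*(-3)) - 67)² = ((1 - 90) - 67)² = (-89 - 67)² = (-156)² = 24336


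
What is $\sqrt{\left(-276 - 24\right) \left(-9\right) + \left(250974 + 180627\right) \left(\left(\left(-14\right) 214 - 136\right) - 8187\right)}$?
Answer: $3 i \sqrt{542809891} \approx 69895.0 i$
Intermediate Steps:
$\sqrt{\left(-276 - 24\right) \left(-9\right) + \left(250974 + 180627\right) \left(\left(\left(-14\right) 214 - 136\right) - 8187\right)} = \sqrt{\left(-300\right) \left(-9\right) + 431601 \left(\left(-2996 - 136\right) - 8187\right)} = \sqrt{2700 + 431601 \left(\left(-2996 - 136\right) - 8187\right)} = \sqrt{2700 + 431601 \left(-3132 - 8187\right)} = \sqrt{2700 + 431601 \left(-11319\right)} = \sqrt{2700 - 4885291719} = \sqrt{-4885289019} = 3 i \sqrt{542809891}$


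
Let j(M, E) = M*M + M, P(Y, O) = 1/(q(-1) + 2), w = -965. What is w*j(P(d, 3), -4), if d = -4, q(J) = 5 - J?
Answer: -8685/64 ≈ -135.70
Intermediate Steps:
P(Y, O) = ⅛ (P(Y, O) = 1/((5 - 1*(-1)) + 2) = 1/((5 + 1) + 2) = 1/(6 + 2) = 1/8 = ⅛)
j(M, E) = M + M² (j(M, E) = M² + M = M + M²)
w*j(P(d, 3), -4) = -965*(1 + ⅛)/8 = -965*9/(8*8) = -965*9/64 = -8685/64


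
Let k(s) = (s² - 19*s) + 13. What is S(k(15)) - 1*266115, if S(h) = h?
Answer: -266162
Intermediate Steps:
k(s) = 13 + s² - 19*s
S(k(15)) - 1*266115 = (13 + 15² - 19*15) - 1*266115 = (13 + 225 - 285) - 266115 = -47 - 266115 = -266162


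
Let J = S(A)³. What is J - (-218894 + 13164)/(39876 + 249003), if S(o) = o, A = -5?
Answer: -35904145/288879 ≈ -124.29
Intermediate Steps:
J = -125 (J = (-5)³ = -125)
J - (-218894 + 13164)/(39876 + 249003) = -125 - (-218894 + 13164)/(39876 + 249003) = -125 - (-205730)/288879 = -125 - 1*(-205730/288879) = -125 + 205730/288879 = -35904145/288879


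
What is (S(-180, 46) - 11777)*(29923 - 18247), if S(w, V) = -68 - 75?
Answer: -139177920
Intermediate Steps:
S(w, V) = -143
(S(-180, 46) - 11777)*(29923 - 18247) = (-143 - 11777)*(29923 - 18247) = -11920*11676 = -139177920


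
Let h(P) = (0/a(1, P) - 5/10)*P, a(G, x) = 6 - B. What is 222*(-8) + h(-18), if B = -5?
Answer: -1767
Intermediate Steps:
a(G, x) = 11 (a(G, x) = 6 - 1*(-5) = 6 + 5 = 11)
h(P) = -P/2 (h(P) = (0/11 - 5/10)*P = (0*(1/11) - 5*⅒)*P = (0 - ½)*P = -P/2)
222*(-8) + h(-18) = 222*(-8) - ½*(-18) = -1776 + 9 = -1767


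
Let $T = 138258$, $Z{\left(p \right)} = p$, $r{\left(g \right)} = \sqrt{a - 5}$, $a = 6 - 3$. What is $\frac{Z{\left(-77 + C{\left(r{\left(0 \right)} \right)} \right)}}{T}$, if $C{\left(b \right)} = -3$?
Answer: $- \frac{40}{69129} \approx -0.00057863$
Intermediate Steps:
$a = 3$ ($a = 6 - 3 = 3$)
$r{\left(g \right)} = i \sqrt{2}$ ($r{\left(g \right)} = \sqrt{3 - 5} = \sqrt{-2} = i \sqrt{2}$)
$\frac{Z{\left(-77 + C{\left(r{\left(0 \right)} \right)} \right)}}{T} = \frac{-77 - 3}{138258} = \left(-80\right) \frac{1}{138258} = - \frac{40}{69129}$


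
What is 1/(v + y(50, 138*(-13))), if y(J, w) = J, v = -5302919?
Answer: -1/5302869 ≈ -1.8858e-7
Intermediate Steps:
1/(v + y(50, 138*(-13))) = 1/(-5302919 + 50) = 1/(-5302869) = -1/5302869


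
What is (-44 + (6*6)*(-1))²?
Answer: 6400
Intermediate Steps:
(-44 + (6*6)*(-1))² = (-44 + 36*(-1))² = (-44 - 36)² = (-80)² = 6400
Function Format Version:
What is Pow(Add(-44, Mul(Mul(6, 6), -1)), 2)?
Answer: 6400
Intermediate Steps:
Pow(Add(-44, Mul(Mul(6, 6), -1)), 2) = Pow(Add(-44, Mul(36, -1)), 2) = Pow(Add(-44, -36), 2) = Pow(-80, 2) = 6400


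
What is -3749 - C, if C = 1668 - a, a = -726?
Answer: -6143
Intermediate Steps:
C = 2394 (C = 1668 - 1*(-726) = 1668 + 726 = 2394)
-3749 - C = -3749 - 1*2394 = -3749 - 2394 = -6143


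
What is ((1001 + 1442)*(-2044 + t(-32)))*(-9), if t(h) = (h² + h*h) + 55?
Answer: -1297233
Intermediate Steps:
t(h) = 55 + 2*h² (t(h) = (h² + h²) + 55 = 2*h² + 55 = 55 + 2*h²)
((1001 + 1442)*(-2044 + t(-32)))*(-9) = ((1001 + 1442)*(-2044 + (55 + 2*(-32)²)))*(-9) = (2443*(-2044 + (55 + 2*1024)))*(-9) = (2443*(-2044 + (55 + 2048)))*(-9) = (2443*(-2044 + 2103))*(-9) = (2443*59)*(-9) = 144137*(-9) = -1297233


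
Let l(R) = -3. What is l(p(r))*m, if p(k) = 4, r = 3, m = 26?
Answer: -78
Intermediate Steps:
l(p(r))*m = -3*26 = -78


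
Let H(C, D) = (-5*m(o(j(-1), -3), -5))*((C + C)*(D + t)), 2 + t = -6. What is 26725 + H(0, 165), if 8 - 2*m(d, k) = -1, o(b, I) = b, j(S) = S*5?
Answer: 26725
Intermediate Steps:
j(S) = 5*S
m(d, k) = 9/2 (m(d, k) = 4 - ½*(-1) = 4 + ½ = 9/2)
t = -8 (t = -2 - 6 = -8)
H(C, D) = -45*C*(-8 + D) (H(C, D) = (-5*9/2)*((C + C)*(D - 8)) = -45*2*C*(-8 + D)/2 = -45*C*(-8 + D))
26725 + H(0, 165) = 26725 + 45*0*(8 - 1*165) = 26725 + 45*0*(8 - 165) = 26725 + 45*0*(-157) = 26725 + 0 = 26725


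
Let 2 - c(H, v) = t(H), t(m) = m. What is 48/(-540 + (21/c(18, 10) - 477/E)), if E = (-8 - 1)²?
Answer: -6912/78797 ≈ -0.087719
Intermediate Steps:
c(H, v) = 2 - H
E = 81 (E = (-9)² = 81)
48/(-540 + (21/c(18, 10) - 477/E)) = 48/(-540 + (21/(2 - 1*18) - 477/81)) = 48/(-540 + (21/(2 - 18) - 477*1/81)) = 48/(-540 + (21/(-16) - 53/9)) = 48/(-540 + (21*(-1/16) - 53/9)) = 48/(-540 + (-21/16 - 53/9)) = 48/(-540 - 1037/144) = 48/(-78797/144) = 48*(-144/78797) = -6912/78797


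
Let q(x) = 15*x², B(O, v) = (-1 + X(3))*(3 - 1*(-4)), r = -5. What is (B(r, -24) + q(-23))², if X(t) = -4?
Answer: 62410000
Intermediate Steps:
B(O, v) = -35 (B(O, v) = (-1 - 4)*(3 - 1*(-4)) = -5*(3 + 4) = -5*7 = -35)
(B(r, -24) + q(-23))² = (-35 + 15*(-23)²)² = (-35 + 15*529)² = (-35 + 7935)² = 7900² = 62410000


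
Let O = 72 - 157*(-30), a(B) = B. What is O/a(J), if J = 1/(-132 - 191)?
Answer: -1544586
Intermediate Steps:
J = -1/323 (J = 1/(-323) = -1/323 ≈ -0.0030960)
O = 4782 (O = 72 + 4710 = 4782)
O/a(J) = 4782/(-1/323) = 4782*(-323) = -1544586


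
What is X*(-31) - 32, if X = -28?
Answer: 836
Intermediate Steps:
X*(-31) - 32 = -28*(-31) - 32 = 868 - 32 = 836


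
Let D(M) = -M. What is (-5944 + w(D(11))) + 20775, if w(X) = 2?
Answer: 14833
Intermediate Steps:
(-5944 + w(D(11))) + 20775 = (-5944 + 2) + 20775 = -5942 + 20775 = 14833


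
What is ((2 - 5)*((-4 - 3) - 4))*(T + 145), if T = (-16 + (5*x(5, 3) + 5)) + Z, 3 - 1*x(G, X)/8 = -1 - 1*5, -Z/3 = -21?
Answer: 18381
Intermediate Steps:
Z = 63 (Z = -3*(-21) = 63)
x(G, X) = 72 (x(G, X) = 24 - 8*(-1 - 1*5) = 24 - 8*(-1 - 5) = 24 - 8*(-6) = 24 + 48 = 72)
T = 412 (T = (-16 + (5*72 + 5)) + 63 = (-16 + (360 + 5)) + 63 = (-16 + 365) + 63 = 349 + 63 = 412)
((2 - 5)*((-4 - 3) - 4))*(T + 145) = ((2 - 5)*((-4 - 3) - 4))*(412 + 145) = -3*(-7 - 4)*557 = -3*(-11)*557 = 33*557 = 18381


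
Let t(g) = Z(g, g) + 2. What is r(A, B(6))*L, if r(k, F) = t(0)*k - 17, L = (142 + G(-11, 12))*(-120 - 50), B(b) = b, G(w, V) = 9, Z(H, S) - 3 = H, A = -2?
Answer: 693090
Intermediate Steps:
Z(H, S) = 3 + H
t(g) = 5 + g (t(g) = (3 + g) + 2 = 5 + g)
L = -25670 (L = (142 + 9)*(-120 - 50) = 151*(-170) = -25670)
r(k, F) = -17 + 5*k (r(k, F) = (5 + 0)*k - 17 = 5*k - 17 = -17 + 5*k)
r(A, B(6))*L = (-17 + 5*(-2))*(-25670) = (-17 - 10)*(-25670) = -27*(-25670) = 693090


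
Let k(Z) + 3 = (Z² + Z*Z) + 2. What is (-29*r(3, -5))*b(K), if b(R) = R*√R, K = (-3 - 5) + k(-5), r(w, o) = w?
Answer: -3567*√41 ≈ -22840.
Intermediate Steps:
k(Z) = -1 + 2*Z² (k(Z) = -3 + ((Z² + Z*Z) + 2) = -3 + ((Z² + Z²) + 2) = -3 + (2*Z² + 2) = -3 + (2 + 2*Z²) = -1 + 2*Z²)
K = 41 (K = (-3 - 5) + (-1 + 2*(-5)²) = -8 + (-1 + 2*25) = -8 + (-1 + 50) = -8 + 49 = 41)
b(R) = R^(3/2)
(-29*r(3, -5))*b(K) = (-29*3)*41^(3/2) = -3567*√41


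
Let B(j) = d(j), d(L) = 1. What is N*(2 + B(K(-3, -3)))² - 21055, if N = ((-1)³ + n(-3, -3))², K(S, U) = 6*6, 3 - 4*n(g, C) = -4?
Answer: -336799/16 ≈ -21050.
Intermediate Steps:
n(g, C) = 7/4 (n(g, C) = ¾ - ¼*(-4) = ¾ + 1 = 7/4)
K(S, U) = 36
B(j) = 1
N = 9/16 (N = ((-1)³ + 7/4)² = (-1 + 7/4)² = (¾)² = 9/16 ≈ 0.56250)
N*(2 + B(K(-3, -3)))² - 21055 = 9*(2 + 1)²/16 - 21055 = (9/16)*3² - 21055 = (9/16)*9 - 21055 = 81/16 - 21055 = -336799/16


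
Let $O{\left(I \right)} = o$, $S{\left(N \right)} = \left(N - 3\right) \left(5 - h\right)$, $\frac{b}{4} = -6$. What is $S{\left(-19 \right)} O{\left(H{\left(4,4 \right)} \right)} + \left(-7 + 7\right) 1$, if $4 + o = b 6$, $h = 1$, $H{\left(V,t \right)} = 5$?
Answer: $13024$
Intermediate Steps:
$b = -24$ ($b = 4 \left(-6\right) = -24$)
$S{\left(N \right)} = -12 + 4 N$ ($S{\left(N \right)} = \left(N - 3\right) \left(5 - 1\right) = \left(-3 + N\right) \left(5 - 1\right) = \left(-3 + N\right) 4 = -12 + 4 N$)
$o = -148$ ($o = -4 - 144 = -148$)
$O{\left(I \right)} = -148$
$S{\left(-19 \right)} O{\left(H{\left(4,4 \right)} \right)} + \left(-7 + 7\right) 1 = \left(-12 + 4 \left(-19\right)\right) \left(-148\right) + \left(-7 + 7\right) 1 = \left(-12 - 76\right) \left(-148\right) + 0 \cdot 1 = \left(-88\right) \left(-148\right) + 0 = 13024 + 0 = 13024$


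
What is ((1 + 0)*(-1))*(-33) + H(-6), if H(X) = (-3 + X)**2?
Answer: 114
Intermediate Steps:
((1 + 0)*(-1))*(-33) + H(-6) = ((1 + 0)*(-1))*(-33) + (-3 - 6)**2 = (1*(-1))*(-33) + (-9)**2 = -1*(-33) + 81 = 33 + 81 = 114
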